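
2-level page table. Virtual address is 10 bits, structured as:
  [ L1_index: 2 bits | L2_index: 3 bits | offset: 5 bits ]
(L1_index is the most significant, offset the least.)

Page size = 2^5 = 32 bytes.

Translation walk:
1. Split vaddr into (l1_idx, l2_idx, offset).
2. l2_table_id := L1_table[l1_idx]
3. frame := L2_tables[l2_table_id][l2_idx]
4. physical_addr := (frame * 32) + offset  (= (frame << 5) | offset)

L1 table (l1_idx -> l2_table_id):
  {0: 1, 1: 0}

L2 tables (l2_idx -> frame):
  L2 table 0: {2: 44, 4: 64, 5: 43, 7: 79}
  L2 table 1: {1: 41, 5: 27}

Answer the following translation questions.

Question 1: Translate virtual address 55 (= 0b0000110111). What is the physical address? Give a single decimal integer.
Answer: 1335

Derivation:
vaddr = 55 = 0b0000110111
Split: l1_idx=0, l2_idx=1, offset=23
L1[0] = 1
L2[1][1] = 41
paddr = 41 * 32 + 23 = 1335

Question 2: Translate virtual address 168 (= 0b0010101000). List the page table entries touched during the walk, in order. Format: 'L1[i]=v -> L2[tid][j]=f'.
vaddr = 168 = 0b0010101000
Split: l1_idx=0, l2_idx=5, offset=8

Answer: L1[0]=1 -> L2[1][5]=27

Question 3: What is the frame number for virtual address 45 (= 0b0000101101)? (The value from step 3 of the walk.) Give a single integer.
Answer: 41

Derivation:
vaddr = 45: l1_idx=0, l2_idx=1
L1[0] = 1; L2[1][1] = 41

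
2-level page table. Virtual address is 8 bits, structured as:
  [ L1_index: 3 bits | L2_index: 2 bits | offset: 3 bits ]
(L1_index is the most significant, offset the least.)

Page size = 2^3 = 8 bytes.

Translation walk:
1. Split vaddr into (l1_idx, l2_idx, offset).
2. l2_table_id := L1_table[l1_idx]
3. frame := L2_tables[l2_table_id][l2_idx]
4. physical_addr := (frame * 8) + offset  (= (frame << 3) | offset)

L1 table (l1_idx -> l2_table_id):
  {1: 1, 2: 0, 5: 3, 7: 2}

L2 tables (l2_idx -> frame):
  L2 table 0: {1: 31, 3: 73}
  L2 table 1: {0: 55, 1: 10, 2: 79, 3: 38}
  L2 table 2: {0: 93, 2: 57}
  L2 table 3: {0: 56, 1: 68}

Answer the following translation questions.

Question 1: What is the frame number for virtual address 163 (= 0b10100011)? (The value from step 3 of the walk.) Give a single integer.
Answer: 56

Derivation:
vaddr = 163: l1_idx=5, l2_idx=0
L1[5] = 3; L2[3][0] = 56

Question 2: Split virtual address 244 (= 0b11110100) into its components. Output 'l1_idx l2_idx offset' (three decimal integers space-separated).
Answer: 7 2 4

Derivation:
vaddr = 244 = 0b11110100
  top 3 bits -> l1_idx = 7
  next 2 bits -> l2_idx = 2
  bottom 3 bits -> offset = 4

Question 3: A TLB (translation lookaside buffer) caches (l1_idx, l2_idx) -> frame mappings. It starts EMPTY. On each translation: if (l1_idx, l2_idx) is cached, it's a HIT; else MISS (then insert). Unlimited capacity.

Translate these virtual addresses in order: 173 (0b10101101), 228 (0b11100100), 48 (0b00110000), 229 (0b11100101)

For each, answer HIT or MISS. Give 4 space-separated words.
vaddr=173: (5,1) not in TLB -> MISS, insert
vaddr=228: (7,0) not in TLB -> MISS, insert
vaddr=48: (1,2) not in TLB -> MISS, insert
vaddr=229: (7,0) in TLB -> HIT

Answer: MISS MISS MISS HIT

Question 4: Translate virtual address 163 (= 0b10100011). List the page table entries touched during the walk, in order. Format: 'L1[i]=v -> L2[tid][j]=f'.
Answer: L1[5]=3 -> L2[3][0]=56

Derivation:
vaddr = 163 = 0b10100011
Split: l1_idx=5, l2_idx=0, offset=3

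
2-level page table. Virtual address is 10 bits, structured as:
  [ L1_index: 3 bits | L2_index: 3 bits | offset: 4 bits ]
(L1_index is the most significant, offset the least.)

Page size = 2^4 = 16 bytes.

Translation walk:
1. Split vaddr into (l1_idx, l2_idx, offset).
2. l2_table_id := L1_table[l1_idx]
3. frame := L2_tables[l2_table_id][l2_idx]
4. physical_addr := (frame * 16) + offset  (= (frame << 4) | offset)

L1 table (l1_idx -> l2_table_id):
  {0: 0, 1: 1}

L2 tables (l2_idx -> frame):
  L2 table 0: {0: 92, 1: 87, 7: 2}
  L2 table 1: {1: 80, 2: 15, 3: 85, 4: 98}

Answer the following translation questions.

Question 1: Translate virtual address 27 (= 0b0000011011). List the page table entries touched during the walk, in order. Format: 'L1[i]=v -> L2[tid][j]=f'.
vaddr = 27 = 0b0000011011
Split: l1_idx=0, l2_idx=1, offset=11

Answer: L1[0]=0 -> L2[0][1]=87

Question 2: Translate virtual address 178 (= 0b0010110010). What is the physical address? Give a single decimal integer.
Answer: 1362

Derivation:
vaddr = 178 = 0b0010110010
Split: l1_idx=1, l2_idx=3, offset=2
L1[1] = 1
L2[1][3] = 85
paddr = 85 * 16 + 2 = 1362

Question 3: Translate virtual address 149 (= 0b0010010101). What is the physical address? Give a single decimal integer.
Answer: 1285

Derivation:
vaddr = 149 = 0b0010010101
Split: l1_idx=1, l2_idx=1, offset=5
L1[1] = 1
L2[1][1] = 80
paddr = 80 * 16 + 5 = 1285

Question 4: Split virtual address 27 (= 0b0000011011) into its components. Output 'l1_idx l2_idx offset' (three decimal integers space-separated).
vaddr = 27 = 0b0000011011
  top 3 bits -> l1_idx = 0
  next 3 bits -> l2_idx = 1
  bottom 4 bits -> offset = 11

Answer: 0 1 11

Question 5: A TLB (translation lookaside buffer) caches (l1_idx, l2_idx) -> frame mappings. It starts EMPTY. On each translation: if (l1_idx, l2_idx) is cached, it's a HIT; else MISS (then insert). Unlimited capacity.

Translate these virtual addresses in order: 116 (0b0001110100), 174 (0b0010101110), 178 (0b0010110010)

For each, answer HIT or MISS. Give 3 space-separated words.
vaddr=116: (0,7) not in TLB -> MISS, insert
vaddr=174: (1,2) not in TLB -> MISS, insert
vaddr=178: (1,3) not in TLB -> MISS, insert

Answer: MISS MISS MISS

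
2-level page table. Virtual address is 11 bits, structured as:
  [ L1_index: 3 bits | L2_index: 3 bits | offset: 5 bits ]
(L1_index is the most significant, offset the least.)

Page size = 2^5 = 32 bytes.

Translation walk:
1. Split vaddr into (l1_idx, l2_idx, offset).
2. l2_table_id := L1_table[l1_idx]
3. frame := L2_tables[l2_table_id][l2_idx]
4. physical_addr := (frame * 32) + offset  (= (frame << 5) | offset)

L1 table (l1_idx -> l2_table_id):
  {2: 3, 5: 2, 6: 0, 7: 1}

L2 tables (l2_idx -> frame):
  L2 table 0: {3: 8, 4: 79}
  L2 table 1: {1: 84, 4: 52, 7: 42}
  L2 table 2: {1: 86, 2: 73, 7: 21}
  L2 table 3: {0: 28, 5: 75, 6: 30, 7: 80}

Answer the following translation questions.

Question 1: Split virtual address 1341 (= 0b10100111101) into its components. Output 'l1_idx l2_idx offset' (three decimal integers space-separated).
Answer: 5 1 29

Derivation:
vaddr = 1341 = 0b10100111101
  top 3 bits -> l1_idx = 5
  next 3 bits -> l2_idx = 1
  bottom 5 bits -> offset = 29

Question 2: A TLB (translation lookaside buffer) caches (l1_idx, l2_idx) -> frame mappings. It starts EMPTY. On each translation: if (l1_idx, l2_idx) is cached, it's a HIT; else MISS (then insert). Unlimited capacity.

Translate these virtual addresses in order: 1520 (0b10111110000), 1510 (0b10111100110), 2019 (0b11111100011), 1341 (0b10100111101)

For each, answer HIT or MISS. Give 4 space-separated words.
Answer: MISS HIT MISS MISS

Derivation:
vaddr=1520: (5,7) not in TLB -> MISS, insert
vaddr=1510: (5,7) in TLB -> HIT
vaddr=2019: (7,7) not in TLB -> MISS, insert
vaddr=1341: (5,1) not in TLB -> MISS, insert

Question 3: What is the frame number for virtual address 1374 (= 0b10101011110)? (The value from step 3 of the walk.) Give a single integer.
vaddr = 1374: l1_idx=5, l2_idx=2
L1[5] = 2; L2[2][2] = 73

Answer: 73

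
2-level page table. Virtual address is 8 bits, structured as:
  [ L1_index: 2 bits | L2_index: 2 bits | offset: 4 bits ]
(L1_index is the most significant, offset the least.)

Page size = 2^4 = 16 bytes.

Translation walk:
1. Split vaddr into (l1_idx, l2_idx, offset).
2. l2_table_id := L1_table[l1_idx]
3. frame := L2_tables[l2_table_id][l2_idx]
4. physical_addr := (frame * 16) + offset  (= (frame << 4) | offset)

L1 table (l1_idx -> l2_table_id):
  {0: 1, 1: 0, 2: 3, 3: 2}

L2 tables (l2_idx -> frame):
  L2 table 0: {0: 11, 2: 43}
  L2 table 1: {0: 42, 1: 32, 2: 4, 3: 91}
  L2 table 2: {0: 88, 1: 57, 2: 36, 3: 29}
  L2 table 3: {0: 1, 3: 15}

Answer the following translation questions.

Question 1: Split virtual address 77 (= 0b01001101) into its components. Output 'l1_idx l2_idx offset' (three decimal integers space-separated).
vaddr = 77 = 0b01001101
  top 2 bits -> l1_idx = 1
  next 2 bits -> l2_idx = 0
  bottom 4 bits -> offset = 13

Answer: 1 0 13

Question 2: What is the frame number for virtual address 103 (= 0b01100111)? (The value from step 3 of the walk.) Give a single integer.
Answer: 43

Derivation:
vaddr = 103: l1_idx=1, l2_idx=2
L1[1] = 0; L2[0][2] = 43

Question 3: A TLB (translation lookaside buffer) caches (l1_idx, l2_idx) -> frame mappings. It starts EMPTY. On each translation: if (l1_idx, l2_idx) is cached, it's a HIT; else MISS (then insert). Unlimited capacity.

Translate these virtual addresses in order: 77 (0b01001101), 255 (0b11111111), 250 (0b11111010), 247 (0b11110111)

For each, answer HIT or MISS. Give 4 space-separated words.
Answer: MISS MISS HIT HIT

Derivation:
vaddr=77: (1,0) not in TLB -> MISS, insert
vaddr=255: (3,3) not in TLB -> MISS, insert
vaddr=250: (3,3) in TLB -> HIT
vaddr=247: (3,3) in TLB -> HIT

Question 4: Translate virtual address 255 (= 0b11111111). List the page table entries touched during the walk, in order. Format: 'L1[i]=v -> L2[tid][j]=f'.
vaddr = 255 = 0b11111111
Split: l1_idx=3, l2_idx=3, offset=15

Answer: L1[3]=2 -> L2[2][3]=29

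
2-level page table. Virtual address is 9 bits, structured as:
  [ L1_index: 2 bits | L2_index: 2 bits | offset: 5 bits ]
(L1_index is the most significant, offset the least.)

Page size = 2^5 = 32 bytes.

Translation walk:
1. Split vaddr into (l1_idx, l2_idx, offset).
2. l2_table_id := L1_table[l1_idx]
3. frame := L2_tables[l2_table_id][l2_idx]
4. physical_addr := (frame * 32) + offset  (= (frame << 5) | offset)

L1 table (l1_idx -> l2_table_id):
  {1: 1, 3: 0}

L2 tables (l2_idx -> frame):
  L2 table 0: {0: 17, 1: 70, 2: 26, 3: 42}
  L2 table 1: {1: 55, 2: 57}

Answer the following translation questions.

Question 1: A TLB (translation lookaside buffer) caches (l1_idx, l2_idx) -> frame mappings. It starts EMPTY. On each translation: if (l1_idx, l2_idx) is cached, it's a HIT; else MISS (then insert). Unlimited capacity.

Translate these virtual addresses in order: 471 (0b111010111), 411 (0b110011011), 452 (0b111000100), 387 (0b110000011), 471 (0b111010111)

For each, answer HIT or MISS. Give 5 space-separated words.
vaddr=471: (3,2) not in TLB -> MISS, insert
vaddr=411: (3,0) not in TLB -> MISS, insert
vaddr=452: (3,2) in TLB -> HIT
vaddr=387: (3,0) in TLB -> HIT
vaddr=471: (3,2) in TLB -> HIT

Answer: MISS MISS HIT HIT HIT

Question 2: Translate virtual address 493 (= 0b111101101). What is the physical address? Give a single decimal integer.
vaddr = 493 = 0b111101101
Split: l1_idx=3, l2_idx=3, offset=13
L1[3] = 0
L2[0][3] = 42
paddr = 42 * 32 + 13 = 1357

Answer: 1357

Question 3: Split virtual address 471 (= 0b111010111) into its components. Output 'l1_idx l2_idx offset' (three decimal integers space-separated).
vaddr = 471 = 0b111010111
  top 2 bits -> l1_idx = 3
  next 2 bits -> l2_idx = 2
  bottom 5 bits -> offset = 23

Answer: 3 2 23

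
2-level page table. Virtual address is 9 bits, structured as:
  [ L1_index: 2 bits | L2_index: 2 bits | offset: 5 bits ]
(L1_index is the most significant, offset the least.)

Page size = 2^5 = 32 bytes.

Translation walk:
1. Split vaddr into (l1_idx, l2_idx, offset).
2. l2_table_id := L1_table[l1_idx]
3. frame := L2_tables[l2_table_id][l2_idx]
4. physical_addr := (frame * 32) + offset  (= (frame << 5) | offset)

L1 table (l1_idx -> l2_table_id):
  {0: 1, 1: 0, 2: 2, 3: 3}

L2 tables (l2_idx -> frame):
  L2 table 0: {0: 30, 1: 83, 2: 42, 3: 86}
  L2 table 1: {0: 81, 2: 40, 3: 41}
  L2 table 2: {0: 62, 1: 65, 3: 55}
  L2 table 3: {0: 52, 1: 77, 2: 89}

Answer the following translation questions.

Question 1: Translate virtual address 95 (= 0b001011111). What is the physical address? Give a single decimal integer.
Answer: 1311

Derivation:
vaddr = 95 = 0b001011111
Split: l1_idx=0, l2_idx=2, offset=31
L1[0] = 1
L2[1][2] = 40
paddr = 40 * 32 + 31 = 1311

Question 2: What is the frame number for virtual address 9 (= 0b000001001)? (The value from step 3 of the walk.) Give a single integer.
Answer: 81

Derivation:
vaddr = 9: l1_idx=0, l2_idx=0
L1[0] = 1; L2[1][0] = 81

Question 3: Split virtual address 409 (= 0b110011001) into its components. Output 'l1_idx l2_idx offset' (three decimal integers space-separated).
Answer: 3 0 25

Derivation:
vaddr = 409 = 0b110011001
  top 2 bits -> l1_idx = 3
  next 2 bits -> l2_idx = 0
  bottom 5 bits -> offset = 25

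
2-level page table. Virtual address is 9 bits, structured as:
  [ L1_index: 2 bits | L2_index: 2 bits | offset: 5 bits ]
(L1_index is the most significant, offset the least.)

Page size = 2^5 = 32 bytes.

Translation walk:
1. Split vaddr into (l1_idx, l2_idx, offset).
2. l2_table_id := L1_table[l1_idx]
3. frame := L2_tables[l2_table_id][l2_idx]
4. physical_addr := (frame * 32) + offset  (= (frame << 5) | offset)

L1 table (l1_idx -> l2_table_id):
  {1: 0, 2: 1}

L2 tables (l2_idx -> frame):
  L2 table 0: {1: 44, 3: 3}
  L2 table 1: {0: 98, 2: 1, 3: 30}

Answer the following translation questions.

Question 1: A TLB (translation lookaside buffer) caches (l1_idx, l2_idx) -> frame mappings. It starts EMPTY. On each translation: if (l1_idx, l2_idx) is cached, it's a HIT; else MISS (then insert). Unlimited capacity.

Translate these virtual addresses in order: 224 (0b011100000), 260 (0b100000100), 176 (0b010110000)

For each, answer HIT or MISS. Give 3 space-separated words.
vaddr=224: (1,3) not in TLB -> MISS, insert
vaddr=260: (2,0) not in TLB -> MISS, insert
vaddr=176: (1,1) not in TLB -> MISS, insert

Answer: MISS MISS MISS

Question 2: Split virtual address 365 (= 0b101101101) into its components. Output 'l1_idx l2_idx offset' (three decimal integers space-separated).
vaddr = 365 = 0b101101101
  top 2 bits -> l1_idx = 2
  next 2 bits -> l2_idx = 3
  bottom 5 bits -> offset = 13

Answer: 2 3 13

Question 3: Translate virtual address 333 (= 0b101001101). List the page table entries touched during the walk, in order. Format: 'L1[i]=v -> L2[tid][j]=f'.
vaddr = 333 = 0b101001101
Split: l1_idx=2, l2_idx=2, offset=13

Answer: L1[2]=1 -> L2[1][2]=1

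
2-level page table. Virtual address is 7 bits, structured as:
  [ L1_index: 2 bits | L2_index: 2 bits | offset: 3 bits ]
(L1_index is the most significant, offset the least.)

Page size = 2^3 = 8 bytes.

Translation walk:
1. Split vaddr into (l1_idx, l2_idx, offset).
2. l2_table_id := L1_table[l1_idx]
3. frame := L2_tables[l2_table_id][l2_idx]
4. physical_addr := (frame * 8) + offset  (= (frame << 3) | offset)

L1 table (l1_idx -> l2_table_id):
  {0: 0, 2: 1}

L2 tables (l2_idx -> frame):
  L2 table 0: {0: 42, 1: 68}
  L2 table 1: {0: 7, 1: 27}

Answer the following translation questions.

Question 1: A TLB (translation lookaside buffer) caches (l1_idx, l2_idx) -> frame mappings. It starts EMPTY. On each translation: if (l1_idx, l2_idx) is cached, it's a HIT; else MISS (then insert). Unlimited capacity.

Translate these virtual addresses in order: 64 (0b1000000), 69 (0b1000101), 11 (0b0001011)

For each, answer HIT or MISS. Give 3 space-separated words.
vaddr=64: (2,0) not in TLB -> MISS, insert
vaddr=69: (2,0) in TLB -> HIT
vaddr=11: (0,1) not in TLB -> MISS, insert

Answer: MISS HIT MISS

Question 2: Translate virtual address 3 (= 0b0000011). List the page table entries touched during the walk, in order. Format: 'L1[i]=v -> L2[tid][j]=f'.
vaddr = 3 = 0b0000011
Split: l1_idx=0, l2_idx=0, offset=3

Answer: L1[0]=0 -> L2[0][0]=42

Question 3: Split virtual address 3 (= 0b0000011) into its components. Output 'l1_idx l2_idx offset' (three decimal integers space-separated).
Answer: 0 0 3

Derivation:
vaddr = 3 = 0b0000011
  top 2 bits -> l1_idx = 0
  next 2 bits -> l2_idx = 0
  bottom 3 bits -> offset = 3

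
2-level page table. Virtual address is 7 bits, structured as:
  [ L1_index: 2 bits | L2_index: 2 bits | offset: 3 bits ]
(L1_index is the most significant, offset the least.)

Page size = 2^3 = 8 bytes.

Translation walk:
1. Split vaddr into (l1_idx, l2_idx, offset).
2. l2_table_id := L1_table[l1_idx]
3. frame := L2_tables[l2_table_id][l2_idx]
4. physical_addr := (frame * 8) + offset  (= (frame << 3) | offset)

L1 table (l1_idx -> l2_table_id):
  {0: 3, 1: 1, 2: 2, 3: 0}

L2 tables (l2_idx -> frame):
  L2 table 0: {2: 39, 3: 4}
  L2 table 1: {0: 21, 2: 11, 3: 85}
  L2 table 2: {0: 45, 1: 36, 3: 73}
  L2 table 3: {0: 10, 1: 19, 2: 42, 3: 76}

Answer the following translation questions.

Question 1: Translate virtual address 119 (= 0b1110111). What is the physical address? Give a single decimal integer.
vaddr = 119 = 0b1110111
Split: l1_idx=3, l2_idx=2, offset=7
L1[3] = 0
L2[0][2] = 39
paddr = 39 * 8 + 7 = 319

Answer: 319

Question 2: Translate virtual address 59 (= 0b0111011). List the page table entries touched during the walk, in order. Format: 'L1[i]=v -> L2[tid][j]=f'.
Answer: L1[1]=1 -> L2[1][3]=85

Derivation:
vaddr = 59 = 0b0111011
Split: l1_idx=1, l2_idx=3, offset=3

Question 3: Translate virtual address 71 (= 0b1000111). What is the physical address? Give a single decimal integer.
vaddr = 71 = 0b1000111
Split: l1_idx=2, l2_idx=0, offset=7
L1[2] = 2
L2[2][0] = 45
paddr = 45 * 8 + 7 = 367

Answer: 367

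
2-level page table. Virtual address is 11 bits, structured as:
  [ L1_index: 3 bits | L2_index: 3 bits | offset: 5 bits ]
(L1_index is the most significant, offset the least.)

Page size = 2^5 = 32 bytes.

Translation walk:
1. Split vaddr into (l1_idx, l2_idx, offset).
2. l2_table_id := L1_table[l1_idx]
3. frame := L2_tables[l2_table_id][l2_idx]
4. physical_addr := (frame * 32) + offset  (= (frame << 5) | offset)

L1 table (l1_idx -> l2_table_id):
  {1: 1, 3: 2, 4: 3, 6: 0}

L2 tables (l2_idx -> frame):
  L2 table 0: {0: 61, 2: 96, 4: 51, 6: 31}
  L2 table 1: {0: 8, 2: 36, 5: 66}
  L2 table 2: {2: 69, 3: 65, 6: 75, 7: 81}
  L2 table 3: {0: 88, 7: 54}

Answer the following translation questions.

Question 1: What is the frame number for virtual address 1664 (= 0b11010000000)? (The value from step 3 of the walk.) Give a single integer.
Answer: 51

Derivation:
vaddr = 1664: l1_idx=6, l2_idx=4
L1[6] = 0; L2[0][4] = 51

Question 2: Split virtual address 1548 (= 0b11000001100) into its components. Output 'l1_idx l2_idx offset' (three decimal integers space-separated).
vaddr = 1548 = 0b11000001100
  top 3 bits -> l1_idx = 6
  next 3 bits -> l2_idx = 0
  bottom 5 bits -> offset = 12

Answer: 6 0 12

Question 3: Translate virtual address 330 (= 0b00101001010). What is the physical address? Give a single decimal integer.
Answer: 1162

Derivation:
vaddr = 330 = 0b00101001010
Split: l1_idx=1, l2_idx=2, offset=10
L1[1] = 1
L2[1][2] = 36
paddr = 36 * 32 + 10 = 1162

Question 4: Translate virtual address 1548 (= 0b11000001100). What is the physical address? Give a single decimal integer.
Answer: 1964

Derivation:
vaddr = 1548 = 0b11000001100
Split: l1_idx=6, l2_idx=0, offset=12
L1[6] = 0
L2[0][0] = 61
paddr = 61 * 32 + 12 = 1964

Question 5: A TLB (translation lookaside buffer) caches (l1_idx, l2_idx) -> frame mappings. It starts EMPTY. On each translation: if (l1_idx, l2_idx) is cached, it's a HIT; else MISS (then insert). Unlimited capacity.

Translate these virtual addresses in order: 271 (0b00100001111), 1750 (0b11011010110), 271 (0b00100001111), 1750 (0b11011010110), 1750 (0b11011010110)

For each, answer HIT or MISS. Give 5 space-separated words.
vaddr=271: (1,0) not in TLB -> MISS, insert
vaddr=1750: (6,6) not in TLB -> MISS, insert
vaddr=271: (1,0) in TLB -> HIT
vaddr=1750: (6,6) in TLB -> HIT
vaddr=1750: (6,6) in TLB -> HIT

Answer: MISS MISS HIT HIT HIT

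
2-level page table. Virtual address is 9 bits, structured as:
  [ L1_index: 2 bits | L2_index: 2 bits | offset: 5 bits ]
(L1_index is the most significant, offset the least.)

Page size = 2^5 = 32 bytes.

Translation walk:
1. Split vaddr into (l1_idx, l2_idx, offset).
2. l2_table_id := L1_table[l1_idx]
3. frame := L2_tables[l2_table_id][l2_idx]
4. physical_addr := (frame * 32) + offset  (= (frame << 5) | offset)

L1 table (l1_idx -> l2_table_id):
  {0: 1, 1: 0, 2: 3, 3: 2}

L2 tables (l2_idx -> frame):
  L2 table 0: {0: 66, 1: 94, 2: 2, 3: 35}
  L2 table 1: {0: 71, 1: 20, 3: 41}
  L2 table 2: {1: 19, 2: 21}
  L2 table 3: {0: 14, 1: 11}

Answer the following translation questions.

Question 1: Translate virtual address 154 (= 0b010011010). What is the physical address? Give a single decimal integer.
Answer: 2138

Derivation:
vaddr = 154 = 0b010011010
Split: l1_idx=1, l2_idx=0, offset=26
L1[1] = 0
L2[0][0] = 66
paddr = 66 * 32 + 26 = 2138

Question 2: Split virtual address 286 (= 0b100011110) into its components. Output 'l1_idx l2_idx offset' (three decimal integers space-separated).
vaddr = 286 = 0b100011110
  top 2 bits -> l1_idx = 2
  next 2 bits -> l2_idx = 0
  bottom 5 bits -> offset = 30

Answer: 2 0 30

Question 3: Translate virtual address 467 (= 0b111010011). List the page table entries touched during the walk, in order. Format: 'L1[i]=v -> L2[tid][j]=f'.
Answer: L1[3]=2 -> L2[2][2]=21

Derivation:
vaddr = 467 = 0b111010011
Split: l1_idx=3, l2_idx=2, offset=19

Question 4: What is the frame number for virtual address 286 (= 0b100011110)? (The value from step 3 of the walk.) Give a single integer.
vaddr = 286: l1_idx=2, l2_idx=0
L1[2] = 3; L2[3][0] = 14

Answer: 14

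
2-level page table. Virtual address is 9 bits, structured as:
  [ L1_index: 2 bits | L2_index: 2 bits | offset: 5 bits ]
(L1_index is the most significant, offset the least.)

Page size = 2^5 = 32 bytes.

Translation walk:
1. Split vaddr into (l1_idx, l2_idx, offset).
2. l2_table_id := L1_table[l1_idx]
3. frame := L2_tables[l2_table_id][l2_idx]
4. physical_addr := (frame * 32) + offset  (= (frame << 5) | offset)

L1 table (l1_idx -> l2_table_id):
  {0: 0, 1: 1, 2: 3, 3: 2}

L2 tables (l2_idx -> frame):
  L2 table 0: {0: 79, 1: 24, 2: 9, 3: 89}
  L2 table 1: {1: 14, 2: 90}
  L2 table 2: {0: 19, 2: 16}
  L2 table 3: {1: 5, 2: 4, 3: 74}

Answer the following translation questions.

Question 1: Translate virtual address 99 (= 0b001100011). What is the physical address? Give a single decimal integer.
Answer: 2851

Derivation:
vaddr = 99 = 0b001100011
Split: l1_idx=0, l2_idx=3, offset=3
L1[0] = 0
L2[0][3] = 89
paddr = 89 * 32 + 3 = 2851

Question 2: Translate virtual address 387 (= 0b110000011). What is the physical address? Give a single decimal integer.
Answer: 611

Derivation:
vaddr = 387 = 0b110000011
Split: l1_idx=3, l2_idx=0, offset=3
L1[3] = 2
L2[2][0] = 19
paddr = 19 * 32 + 3 = 611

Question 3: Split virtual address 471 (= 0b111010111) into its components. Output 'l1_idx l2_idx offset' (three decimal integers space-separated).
vaddr = 471 = 0b111010111
  top 2 bits -> l1_idx = 3
  next 2 bits -> l2_idx = 2
  bottom 5 bits -> offset = 23

Answer: 3 2 23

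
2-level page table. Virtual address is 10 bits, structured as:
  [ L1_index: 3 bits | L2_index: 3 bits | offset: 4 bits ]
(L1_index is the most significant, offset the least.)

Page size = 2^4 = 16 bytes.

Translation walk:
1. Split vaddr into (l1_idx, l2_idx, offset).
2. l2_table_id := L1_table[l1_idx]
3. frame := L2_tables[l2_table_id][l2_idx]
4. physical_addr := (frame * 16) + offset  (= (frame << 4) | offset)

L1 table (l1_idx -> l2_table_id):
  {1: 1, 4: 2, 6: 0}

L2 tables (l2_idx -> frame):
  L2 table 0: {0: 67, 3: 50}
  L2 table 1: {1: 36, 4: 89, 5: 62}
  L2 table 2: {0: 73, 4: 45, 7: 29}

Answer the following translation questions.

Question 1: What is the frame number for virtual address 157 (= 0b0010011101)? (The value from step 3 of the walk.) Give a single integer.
vaddr = 157: l1_idx=1, l2_idx=1
L1[1] = 1; L2[1][1] = 36

Answer: 36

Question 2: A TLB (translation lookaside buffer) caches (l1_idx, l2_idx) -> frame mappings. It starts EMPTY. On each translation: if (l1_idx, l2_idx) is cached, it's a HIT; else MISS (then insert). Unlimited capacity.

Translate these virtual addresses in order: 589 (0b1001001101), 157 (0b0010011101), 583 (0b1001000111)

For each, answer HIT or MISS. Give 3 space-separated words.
vaddr=589: (4,4) not in TLB -> MISS, insert
vaddr=157: (1,1) not in TLB -> MISS, insert
vaddr=583: (4,4) in TLB -> HIT

Answer: MISS MISS HIT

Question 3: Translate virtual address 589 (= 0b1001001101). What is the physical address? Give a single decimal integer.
Answer: 733

Derivation:
vaddr = 589 = 0b1001001101
Split: l1_idx=4, l2_idx=4, offset=13
L1[4] = 2
L2[2][4] = 45
paddr = 45 * 16 + 13 = 733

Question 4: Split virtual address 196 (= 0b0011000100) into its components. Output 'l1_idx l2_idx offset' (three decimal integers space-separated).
Answer: 1 4 4

Derivation:
vaddr = 196 = 0b0011000100
  top 3 bits -> l1_idx = 1
  next 3 bits -> l2_idx = 4
  bottom 4 bits -> offset = 4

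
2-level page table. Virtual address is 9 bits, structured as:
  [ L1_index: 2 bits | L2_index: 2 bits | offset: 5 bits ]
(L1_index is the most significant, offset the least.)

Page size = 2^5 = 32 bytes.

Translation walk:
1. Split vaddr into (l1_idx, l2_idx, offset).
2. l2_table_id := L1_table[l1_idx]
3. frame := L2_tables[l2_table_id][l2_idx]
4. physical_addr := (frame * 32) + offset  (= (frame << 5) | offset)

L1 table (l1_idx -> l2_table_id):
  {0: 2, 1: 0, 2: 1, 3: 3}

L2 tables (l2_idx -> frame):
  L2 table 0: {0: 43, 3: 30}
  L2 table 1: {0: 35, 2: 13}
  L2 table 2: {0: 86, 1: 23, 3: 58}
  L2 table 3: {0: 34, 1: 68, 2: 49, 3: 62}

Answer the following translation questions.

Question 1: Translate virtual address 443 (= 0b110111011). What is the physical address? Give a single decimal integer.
vaddr = 443 = 0b110111011
Split: l1_idx=3, l2_idx=1, offset=27
L1[3] = 3
L2[3][1] = 68
paddr = 68 * 32 + 27 = 2203

Answer: 2203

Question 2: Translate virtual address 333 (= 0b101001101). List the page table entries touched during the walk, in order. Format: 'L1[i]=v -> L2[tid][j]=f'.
vaddr = 333 = 0b101001101
Split: l1_idx=2, l2_idx=2, offset=13

Answer: L1[2]=1 -> L2[1][2]=13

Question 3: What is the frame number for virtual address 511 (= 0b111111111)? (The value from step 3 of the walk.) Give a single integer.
Answer: 62

Derivation:
vaddr = 511: l1_idx=3, l2_idx=3
L1[3] = 3; L2[3][3] = 62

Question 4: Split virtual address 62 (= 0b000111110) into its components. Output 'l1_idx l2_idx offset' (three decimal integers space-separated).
Answer: 0 1 30

Derivation:
vaddr = 62 = 0b000111110
  top 2 bits -> l1_idx = 0
  next 2 bits -> l2_idx = 1
  bottom 5 bits -> offset = 30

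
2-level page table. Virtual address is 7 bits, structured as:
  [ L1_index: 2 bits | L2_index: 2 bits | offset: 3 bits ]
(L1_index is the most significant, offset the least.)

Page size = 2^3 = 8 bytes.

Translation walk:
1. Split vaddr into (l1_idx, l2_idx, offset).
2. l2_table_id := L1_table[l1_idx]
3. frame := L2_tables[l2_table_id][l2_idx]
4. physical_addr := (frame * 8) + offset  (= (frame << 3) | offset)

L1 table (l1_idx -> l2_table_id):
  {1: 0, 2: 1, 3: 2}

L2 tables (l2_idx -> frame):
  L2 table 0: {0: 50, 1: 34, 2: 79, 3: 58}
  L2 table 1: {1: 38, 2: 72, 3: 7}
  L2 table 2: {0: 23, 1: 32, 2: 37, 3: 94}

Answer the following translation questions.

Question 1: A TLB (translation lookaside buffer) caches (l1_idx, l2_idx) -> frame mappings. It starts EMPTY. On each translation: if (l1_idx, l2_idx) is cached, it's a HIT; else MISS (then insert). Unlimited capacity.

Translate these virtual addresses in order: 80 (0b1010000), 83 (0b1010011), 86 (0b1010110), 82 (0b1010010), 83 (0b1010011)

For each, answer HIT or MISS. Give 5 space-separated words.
vaddr=80: (2,2) not in TLB -> MISS, insert
vaddr=83: (2,2) in TLB -> HIT
vaddr=86: (2,2) in TLB -> HIT
vaddr=82: (2,2) in TLB -> HIT
vaddr=83: (2,2) in TLB -> HIT

Answer: MISS HIT HIT HIT HIT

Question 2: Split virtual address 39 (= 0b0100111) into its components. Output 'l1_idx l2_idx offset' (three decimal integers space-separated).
Answer: 1 0 7

Derivation:
vaddr = 39 = 0b0100111
  top 2 bits -> l1_idx = 1
  next 2 bits -> l2_idx = 0
  bottom 3 bits -> offset = 7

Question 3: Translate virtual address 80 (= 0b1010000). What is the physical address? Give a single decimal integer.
Answer: 576

Derivation:
vaddr = 80 = 0b1010000
Split: l1_idx=2, l2_idx=2, offset=0
L1[2] = 1
L2[1][2] = 72
paddr = 72 * 8 + 0 = 576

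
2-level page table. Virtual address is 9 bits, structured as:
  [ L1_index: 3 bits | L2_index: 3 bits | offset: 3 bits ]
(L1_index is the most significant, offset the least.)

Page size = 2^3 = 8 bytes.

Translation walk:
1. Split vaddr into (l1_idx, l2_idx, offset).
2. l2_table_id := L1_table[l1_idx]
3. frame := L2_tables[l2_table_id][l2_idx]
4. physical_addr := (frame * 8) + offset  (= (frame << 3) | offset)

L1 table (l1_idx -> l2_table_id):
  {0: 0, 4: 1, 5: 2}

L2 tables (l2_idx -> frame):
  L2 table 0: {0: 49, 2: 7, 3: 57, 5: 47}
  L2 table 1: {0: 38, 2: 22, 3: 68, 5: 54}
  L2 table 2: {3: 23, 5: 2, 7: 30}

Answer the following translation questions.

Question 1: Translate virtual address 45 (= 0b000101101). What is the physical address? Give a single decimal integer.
vaddr = 45 = 0b000101101
Split: l1_idx=0, l2_idx=5, offset=5
L1[0] = 0
L2[0][5] = 47
paddr = 47 * 8 + 5 = 381

Answer: 381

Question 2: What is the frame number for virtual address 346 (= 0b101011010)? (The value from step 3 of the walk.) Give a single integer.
Answer: 23

Derivation:
vaddr = 346: l1_idx=5, l2_idx=3
L1[5] = 2; L2[2][3] = 23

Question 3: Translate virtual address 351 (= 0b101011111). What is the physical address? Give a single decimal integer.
Answer: 191

Derivation:
vaddr = 351 = 0b101011111
Split: l1_idx=5, l2_idx=3, offset=7
L1[5] = 2
L2[2][3] = 23
paddr = 23 * 8 + 7 = 191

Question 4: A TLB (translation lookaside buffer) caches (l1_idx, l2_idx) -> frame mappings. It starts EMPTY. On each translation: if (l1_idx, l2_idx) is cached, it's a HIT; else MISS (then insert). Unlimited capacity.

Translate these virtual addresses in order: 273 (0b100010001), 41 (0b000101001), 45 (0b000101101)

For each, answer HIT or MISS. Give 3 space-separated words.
Answer: MISS MISS HIT

Derivation:
vaddr=273: (4,2) not in TLB -> MISS, insert
vaddr=41: (0,5) not in TLB -> MISS, insert
vaddr=45: (0,5) in TLB -> HIT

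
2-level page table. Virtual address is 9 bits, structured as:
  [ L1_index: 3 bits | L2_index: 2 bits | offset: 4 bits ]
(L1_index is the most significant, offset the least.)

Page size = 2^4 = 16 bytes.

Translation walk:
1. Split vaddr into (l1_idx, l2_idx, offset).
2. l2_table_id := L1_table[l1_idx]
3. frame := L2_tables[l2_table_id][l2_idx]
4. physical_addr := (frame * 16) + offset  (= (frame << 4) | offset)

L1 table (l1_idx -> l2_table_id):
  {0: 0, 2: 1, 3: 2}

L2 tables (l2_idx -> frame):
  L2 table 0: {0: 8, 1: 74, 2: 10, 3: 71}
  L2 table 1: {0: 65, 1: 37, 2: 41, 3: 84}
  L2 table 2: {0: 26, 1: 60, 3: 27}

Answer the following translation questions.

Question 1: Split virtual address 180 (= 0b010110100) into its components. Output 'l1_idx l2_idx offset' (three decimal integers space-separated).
Answer: 2 3 4

Derivation:
vaddr = 180 = 0b010110100
  top 3 bits -> l1_idx = 2
  next 2 bits -> l2_idx = 3
  bottom 4 bits -> offset = 4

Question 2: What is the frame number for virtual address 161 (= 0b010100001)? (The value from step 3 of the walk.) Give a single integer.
vaddr = 161: l1_idx=2, l2_idx=2
L1[2] = 1; L2[1][2] = 41

Answer: 41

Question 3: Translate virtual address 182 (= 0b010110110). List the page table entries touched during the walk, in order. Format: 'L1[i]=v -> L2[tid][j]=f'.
vaddr = 182 = 0b010110110
Split: l1_idx=2, l2_idx=3, offset=6

Answer: L1[2]=1 -> L2[1][3]=84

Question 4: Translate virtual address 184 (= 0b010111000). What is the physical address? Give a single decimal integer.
Answer: 1352

Derivation:
vaddr = 184 = 0b010111000
Split: l1_idx=2, l2_idx=3, offset=8
L1[2] = 1
L2[1][3] = 84
paddr = 84 * 16 + 8 = 1352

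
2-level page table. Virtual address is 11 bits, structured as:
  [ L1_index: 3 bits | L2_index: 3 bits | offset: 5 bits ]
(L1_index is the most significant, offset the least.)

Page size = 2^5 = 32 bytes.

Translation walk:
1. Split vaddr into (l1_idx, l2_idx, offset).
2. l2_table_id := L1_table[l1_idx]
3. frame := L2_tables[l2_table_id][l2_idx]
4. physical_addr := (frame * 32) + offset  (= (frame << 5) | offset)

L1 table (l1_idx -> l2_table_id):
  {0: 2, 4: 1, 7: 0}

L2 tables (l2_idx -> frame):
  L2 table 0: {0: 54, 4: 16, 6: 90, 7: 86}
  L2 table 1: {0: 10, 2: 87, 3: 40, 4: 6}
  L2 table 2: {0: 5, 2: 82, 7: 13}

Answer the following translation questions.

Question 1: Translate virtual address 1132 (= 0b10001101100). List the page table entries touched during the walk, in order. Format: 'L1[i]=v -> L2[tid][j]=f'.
vaddr = 1132 = 0b10001101100
Split: l1_idx=4, l2_idx=3, offset=12

Answer: L1[4]=1 -> L2[1][3]=40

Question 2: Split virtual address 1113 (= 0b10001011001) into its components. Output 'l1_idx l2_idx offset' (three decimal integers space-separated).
vaddr = 1113 = 0b10001011001
  top 3 bits -> l1_idx = 4
  next 3 bits -> l2_idx = 2
  bottom 5 bits -> offset = 25

Answer: 4 2 25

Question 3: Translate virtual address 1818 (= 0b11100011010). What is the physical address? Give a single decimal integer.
Answer: 1754

Derivation:
vaddr = 1818 = 0b11100011010
Split: l1_idx=7, l2_idx=0, offset=26
L1[7] = 0
L2[0][0] = 54
paddr = 54 * 32 + 26 = 1754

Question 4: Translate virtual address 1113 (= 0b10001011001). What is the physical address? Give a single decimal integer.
vaddr = 1113 = 0b10001011001
Split: l1_idx=4, l2_idx=2, offset=25
L1[4] = 1
L2[1][2] = 87
paddr = 87 * 32 + 25 = 2809

Answer: 2809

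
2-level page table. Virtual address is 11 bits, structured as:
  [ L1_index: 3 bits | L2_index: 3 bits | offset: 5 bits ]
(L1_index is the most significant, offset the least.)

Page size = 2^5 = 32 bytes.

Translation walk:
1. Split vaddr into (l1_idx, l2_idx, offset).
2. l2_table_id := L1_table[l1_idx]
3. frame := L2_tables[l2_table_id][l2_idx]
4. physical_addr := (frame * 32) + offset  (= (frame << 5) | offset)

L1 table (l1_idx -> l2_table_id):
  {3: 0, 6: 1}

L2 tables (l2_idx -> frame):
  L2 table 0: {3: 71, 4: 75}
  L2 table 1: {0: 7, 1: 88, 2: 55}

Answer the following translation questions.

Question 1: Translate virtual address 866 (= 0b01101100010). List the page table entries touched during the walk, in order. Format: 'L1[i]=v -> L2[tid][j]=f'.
Answer: L1[3]=0 -> L2[0][3]=71

Derivation:
vaddr = 866 = 0b01101100010
Split: l1_idx=3, l2_idx=3, offset=2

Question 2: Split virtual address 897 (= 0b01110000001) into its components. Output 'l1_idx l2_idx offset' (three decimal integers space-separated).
Answer: 3 4 1

Derivation:
vaddr = 897 = 0b01110000001
  top 3 bits -> l1_idx = 3
  next 3 bits -> l2_idx = 4
  bottom 5 bits -> offset = 1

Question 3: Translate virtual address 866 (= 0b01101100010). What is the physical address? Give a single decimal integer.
vaddr = 866 = 0b01101100010
Split: l1_idx=3, l2_idx=3, offset=2
L1[3] = 0
L2[0][3] = 71
paddr = 71 * 32 + 2 = 2274

Answer: 2274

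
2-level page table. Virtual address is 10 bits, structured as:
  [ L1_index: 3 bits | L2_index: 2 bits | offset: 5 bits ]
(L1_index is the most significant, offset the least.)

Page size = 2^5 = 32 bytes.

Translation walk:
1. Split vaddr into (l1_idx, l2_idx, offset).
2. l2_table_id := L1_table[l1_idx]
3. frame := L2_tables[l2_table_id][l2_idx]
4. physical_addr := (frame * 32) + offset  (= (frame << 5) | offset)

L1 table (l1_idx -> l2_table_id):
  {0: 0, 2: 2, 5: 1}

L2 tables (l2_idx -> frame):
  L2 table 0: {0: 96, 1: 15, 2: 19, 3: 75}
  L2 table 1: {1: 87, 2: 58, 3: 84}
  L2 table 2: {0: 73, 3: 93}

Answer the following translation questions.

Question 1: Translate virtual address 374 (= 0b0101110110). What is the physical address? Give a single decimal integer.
Answer: 2998

Derivation:
vaddr = 374 = 0b0101110110
Split: l1_idx=2, l2_idx=3, offset=22
L1[2] = 2
L2[2][3] = 93
paddr = 93 * 32 + 22 = 2998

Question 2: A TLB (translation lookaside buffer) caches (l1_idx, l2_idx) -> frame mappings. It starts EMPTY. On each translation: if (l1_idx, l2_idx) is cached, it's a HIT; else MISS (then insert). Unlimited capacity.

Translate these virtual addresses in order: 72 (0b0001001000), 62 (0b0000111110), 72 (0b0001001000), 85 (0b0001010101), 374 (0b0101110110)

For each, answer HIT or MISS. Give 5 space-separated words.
Answer: MISS MISS HIT HIT MISS

Derivation:
vaddr=72: (0,2) not in TLB -> MISS, insert
vaddr=62: (0,1) not in TLB -> MISS, insert
vaddr=72: (0,2) in TLB -> HIT
vaddr=85: (0,2) in TLB -> HIT
vaddr=374: (2,3) not in TLB -> MISS, insert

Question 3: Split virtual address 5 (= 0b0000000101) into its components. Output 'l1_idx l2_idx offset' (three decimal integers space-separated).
vaddr = 5 = 0b0000000101
  top 3 bits -> l1_idx = 0
  next 2 bits -> l2_idx = 0
  bottom 5 bits -> offset = 5

Answer: 0 0 5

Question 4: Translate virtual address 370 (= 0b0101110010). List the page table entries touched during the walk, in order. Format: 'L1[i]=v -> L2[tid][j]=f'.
vaddr = 370 = 0b0101110010
Split: l1_idx=2, l2_idx=3, offset=18

Answer: L1[2]=2 -> L2[2][3]=93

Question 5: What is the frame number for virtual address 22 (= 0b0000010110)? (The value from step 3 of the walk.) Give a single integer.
vaddr = 22: l1_idx=0, l2_idx=0
L1[0] = 0; L2[0][0] = 96

Answer: 96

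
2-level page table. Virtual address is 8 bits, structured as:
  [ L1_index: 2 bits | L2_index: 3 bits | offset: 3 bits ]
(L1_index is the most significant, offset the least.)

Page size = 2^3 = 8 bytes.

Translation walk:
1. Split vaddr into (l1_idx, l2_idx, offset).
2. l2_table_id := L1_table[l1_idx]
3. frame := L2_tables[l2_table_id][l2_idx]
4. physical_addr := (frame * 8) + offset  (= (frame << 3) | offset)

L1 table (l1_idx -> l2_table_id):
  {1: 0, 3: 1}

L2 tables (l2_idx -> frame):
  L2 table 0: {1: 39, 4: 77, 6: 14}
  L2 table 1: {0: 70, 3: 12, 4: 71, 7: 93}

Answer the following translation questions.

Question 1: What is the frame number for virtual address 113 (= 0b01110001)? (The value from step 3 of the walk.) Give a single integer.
Answer: 14

Derivation:
vaddr = 113: l1_idx=1, l2_idx=6
L1[1] = 0; L2[0][6] = 14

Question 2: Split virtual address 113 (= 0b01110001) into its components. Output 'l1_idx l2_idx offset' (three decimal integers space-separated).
Answer: 1 6 1

Derivation:
vaddr = 113 = 0b01110001
  top 2 bits -> l1_idx = 1
  next 3 bits -> l2_idx = 6
  bottom 3 bits -> offset = 1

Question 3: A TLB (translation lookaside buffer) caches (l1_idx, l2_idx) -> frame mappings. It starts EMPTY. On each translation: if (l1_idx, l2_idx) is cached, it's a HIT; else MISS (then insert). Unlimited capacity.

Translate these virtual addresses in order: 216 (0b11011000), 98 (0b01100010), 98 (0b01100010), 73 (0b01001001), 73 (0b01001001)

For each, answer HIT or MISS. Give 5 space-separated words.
vaddr=216: (3,3) not in TLB -> MISS, insert
vaddr=98: (1,4) not in TLB -> MISS, insert
vaddr=98: (1,4) in TLB -> HIT
vaddr=73: (1,1) not in TLB -> MISS, insert
vaddr=73: (1,1) in TLB -> HIT

Answer: MISS MISS HIT MISS HIT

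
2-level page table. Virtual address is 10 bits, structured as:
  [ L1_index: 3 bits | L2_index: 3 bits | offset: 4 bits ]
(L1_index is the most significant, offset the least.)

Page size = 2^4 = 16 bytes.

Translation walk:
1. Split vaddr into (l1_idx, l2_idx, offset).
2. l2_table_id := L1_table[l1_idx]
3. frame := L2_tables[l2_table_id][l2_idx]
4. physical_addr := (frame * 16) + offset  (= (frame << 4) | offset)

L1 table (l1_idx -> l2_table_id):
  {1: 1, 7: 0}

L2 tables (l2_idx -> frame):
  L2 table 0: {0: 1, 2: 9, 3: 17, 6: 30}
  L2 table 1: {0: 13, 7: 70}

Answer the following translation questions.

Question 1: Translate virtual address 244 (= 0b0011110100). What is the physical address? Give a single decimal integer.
Answer: 1124

Derivation:
vaddr = 244 = 0b0011110100
Split: l1_idx=1, l2_idx=7, offset=4
L1[1] = 1
L2[1][7] = 70
paddr = 70 * 16 + 4 = 1124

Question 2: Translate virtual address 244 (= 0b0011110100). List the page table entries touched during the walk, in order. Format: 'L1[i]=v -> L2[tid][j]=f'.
vaddr = 244 = 0b0011110100
Split: l1_idx=1, l2_idx=7, offset=4

Answer: L1[1]=1 -> L2[1][7]=70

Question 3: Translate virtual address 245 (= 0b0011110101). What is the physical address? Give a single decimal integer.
vaddr = 245 = 0b0011110101
Split: l1_idx=1, l2_idx=7, offset=5
L1[1] = 1
L2[1][7] = 70
paddr = 70 * 16 + 5 = 1125

Answer: 1125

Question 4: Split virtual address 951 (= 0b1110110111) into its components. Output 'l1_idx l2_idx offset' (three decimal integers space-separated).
Answer: 7 3 7

Derivation:
vaddr = 951 = 0b1110110111
  top 3 bits -> l1_idx = 7
  next 3 bits -> l2_idx = 3
  bottom 4 bits -> offset = 7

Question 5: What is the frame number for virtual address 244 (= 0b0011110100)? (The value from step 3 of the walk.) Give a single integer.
vaddr = 244: l1_idx=1, l2_idx=7
L1[1] = 1; L2[1][7] = 70

Answer: 70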